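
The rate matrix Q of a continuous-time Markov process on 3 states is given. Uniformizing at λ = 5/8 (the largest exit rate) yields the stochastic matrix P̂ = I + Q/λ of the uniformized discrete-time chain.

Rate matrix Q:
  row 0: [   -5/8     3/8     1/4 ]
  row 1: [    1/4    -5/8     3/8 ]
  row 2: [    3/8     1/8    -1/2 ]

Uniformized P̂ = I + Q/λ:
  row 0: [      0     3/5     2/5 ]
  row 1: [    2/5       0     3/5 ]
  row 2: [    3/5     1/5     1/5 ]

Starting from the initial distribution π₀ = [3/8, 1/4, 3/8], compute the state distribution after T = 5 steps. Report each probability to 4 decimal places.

t=0: π = [0.3750, 0.2500, 0.3750]
t=1: π = [0.3250, 0.3000, 0.3750]
t=2: π = [0.3450, 0.2700, 0.3850]
t=3: π = [0.3390, 0.2840, 0.3770]
t=4: π = [0.3398, 0.2788, 0.3814]
t=5: π = [0.3404, 0.2802, 0.3795]

π = [0.3404, 0.2802, 0.3795]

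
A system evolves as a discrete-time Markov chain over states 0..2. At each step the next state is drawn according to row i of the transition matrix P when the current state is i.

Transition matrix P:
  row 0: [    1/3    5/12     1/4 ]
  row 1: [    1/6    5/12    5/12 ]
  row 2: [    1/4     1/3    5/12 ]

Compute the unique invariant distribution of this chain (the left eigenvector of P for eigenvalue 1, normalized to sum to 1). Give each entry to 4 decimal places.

Balance equations π_j = Σ_i π_i·P[i][j]:
  π_0 = 1/3·π_0 + 1/6·π_1 + 1/4·π_2
  π_1 = 5/12·π_0 + 5/12·π_1 + 1/3·π_2
  normalize: π_0 + π_1 + π_2 = 1
Solving the linear system gives exactly π = [29/122, 47/122, 23/61].

π = [0.2377, 0.3852, 0.3770]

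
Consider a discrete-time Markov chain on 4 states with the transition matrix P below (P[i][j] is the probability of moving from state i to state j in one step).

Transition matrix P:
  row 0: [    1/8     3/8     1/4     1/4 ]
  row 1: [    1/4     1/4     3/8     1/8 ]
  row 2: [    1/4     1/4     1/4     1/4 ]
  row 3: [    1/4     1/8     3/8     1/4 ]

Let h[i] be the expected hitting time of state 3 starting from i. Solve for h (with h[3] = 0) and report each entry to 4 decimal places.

First-step conditioning: h[3] = 0; for i ≠ 3, h[i] = 1 + Σ_k P[i][k]·h[k].
  h[0] = 1 + 1/8·h[0] + 3/8·h[1] + 1/4·h[2]
  h[1] = 1 + 1/4·h[0] + 1/4·h[1] + 3/8·h[2]
  h[2] = 1 + 1/4·h[0] + 1/4·h[1] + 1/4·h[2]
Solving the 3×3 linear system over states ≠ 3 gives exactly h = [146/31, 162/31, 144/31, 0] (h[3] = 0 is the target).

h = [4.7097, 5.2258, 4.6452, 0.0000]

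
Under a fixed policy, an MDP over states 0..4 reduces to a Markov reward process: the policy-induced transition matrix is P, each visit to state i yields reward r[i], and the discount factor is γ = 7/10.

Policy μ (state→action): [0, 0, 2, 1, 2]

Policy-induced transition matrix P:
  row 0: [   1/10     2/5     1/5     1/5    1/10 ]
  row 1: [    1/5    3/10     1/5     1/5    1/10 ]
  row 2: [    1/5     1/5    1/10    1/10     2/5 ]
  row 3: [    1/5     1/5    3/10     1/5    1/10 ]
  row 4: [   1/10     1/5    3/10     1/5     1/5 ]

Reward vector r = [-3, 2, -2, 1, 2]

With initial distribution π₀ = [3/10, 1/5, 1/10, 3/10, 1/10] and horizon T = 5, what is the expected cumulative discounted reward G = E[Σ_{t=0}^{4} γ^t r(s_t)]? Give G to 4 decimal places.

G = 0.0081

t=0: π = [0.3000, 0.2000, 0.1000, 0.3000, 0.1000], E[r] = -0.2000, γ^t·E[r] = -0.200000, running G = -0.200000
t=1: π = [0.1600, 0.2800, 0.2300, 0.1900, 0.1400], E[r] = 0.0900, γ^t·E[r] = 0.063000, running G = -0.137000
t=2: π = [0.1700, 0.2600, 0.2100, 0.1770, 0.1830], E[r] = 0.1330, γ^t·E[r] = 0.065170, running G = -0.071830
t=3: π = [0.1647, 0.2600, 0.2150, 0.1790, 0.1813], E[r] = 0.1375, γ^t·E[r] = 0.047163, running G = -0.024668
t=4: π = [0.1654, 0.2589, 0.2145, 0.1785, 0.1826], E[r] = 0.1364, γ^t·E[r] = 0.032745, running G = 0.008077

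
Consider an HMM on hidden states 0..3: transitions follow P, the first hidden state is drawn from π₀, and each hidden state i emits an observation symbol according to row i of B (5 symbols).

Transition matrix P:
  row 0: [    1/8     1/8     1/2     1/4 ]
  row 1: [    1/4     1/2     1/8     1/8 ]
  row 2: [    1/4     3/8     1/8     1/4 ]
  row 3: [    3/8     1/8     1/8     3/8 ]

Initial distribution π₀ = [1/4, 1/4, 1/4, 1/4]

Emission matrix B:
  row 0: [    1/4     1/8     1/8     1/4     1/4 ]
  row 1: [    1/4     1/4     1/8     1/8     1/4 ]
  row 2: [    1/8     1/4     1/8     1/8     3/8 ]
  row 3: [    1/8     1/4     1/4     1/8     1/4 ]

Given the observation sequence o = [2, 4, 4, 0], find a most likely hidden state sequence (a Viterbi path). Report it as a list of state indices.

t=0: δ = [3.125e-02, 3.125e-02, 3.125e-02, 6.250e-02]  (obs o_0=2)
t=1: δ = [5.859e-03, 3.906e-03, 5.859e-03, 5.859e-03]  ψ = [3, 1, 0, 3]  (obs o_1=4)
t=2: δ = [5.493e-04, 5.493e-04, 1.099e-03, 5.493e-04]  ψ = [3, 2, 0, 3]  (obs o_2=4)
t=3: δ = [6.866e-05, 1.030e-04, 3.433e-05, 3.433e-05]  ψ = [2, 2, 0, 2]  (obs o_3=0)
backtrack: best end state = 1; path = [3, 0, 2, 1]

path = [3, 0, 2, 1]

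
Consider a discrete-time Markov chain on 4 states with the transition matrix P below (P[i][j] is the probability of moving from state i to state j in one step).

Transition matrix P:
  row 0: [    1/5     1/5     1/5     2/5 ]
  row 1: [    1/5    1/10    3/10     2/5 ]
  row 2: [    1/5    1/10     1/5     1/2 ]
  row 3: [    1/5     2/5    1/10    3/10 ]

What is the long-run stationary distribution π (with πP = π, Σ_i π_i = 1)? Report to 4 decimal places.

π = [0.2000, 0.2341, 0.1854, 0.3805]

Balance equations π_j = Σ_i π_i·P[i][j]:
  π_0 = 1/5·π_0 + 1/5·π_1 + 1/5·π_2 + 1/5·π_3
  π_1 = 1/5·π_0 + 1/10·π_1 + 1/10·π_2 + 2/5·π_3
  π_2 = 1/5·π_0 + 3/10·π_1 + 1/5·π_2 + 1/10·π_3
  normalize: π_0 + π_1 + π_2 + π_3 = 1
Solving the linear system gives exactly π = [1/5, 48/205, 38/205, 78/205].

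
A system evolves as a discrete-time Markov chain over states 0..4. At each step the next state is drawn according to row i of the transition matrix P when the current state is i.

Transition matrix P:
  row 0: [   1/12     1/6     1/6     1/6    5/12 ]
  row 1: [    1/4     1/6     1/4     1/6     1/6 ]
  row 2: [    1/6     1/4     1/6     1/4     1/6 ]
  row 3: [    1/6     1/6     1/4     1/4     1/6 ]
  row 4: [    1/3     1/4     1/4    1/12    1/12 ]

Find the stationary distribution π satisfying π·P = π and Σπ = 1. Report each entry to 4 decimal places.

Balance equations π_j = Σ_i π_i·P[i][j]:
  π_0 = 1/12·π_0 + 1/4·π_1 + 1/6·π_2 + 1/6·π_3 + 1/3·π_4
  π_1 = 1/6·π_0 + 1/6·π_1 + 1/4·π_2 + 1/6·π_3 + 1/4·π_4
  π_2 = 1/6·π_0 + 1/4·π_1 + 1/6·π_2 + 1/4·π_3 + 1/4·π_4
  π_3 = 1/6·π_0 + 1/6·π_1 + 1/4·π_2 + 1/4·π_3 + 1/12·π_4
  normalize: π_0 + π_1 + π_2 + π_3 + π_4 = 1
Solving the linear system gives exactly π = [391/1954, 5113/25402, 5471/25402, 179/977, 5081/25402].

π = [0.2001, 0.2013, 0.2154, 0.1832, 0.2000]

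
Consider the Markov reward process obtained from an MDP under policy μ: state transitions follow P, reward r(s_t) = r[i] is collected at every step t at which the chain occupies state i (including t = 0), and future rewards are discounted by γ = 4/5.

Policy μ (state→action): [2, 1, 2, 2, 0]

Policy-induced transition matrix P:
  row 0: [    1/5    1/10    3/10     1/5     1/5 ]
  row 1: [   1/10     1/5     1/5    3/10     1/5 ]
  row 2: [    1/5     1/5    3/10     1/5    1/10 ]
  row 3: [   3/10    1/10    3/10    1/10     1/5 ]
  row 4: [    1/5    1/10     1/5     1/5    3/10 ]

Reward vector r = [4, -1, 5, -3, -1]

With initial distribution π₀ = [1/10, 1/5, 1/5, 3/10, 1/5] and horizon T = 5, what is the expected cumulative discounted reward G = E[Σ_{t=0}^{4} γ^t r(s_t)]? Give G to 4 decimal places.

G = 3.0127

t=0: π = [0.1000, 0.2000, 0.2000, 0.3000, 0.2000], E[r] = 0.1000, γ^t·E[r] = 0.100000, running G = 0.100000
t=1: π = [0.2100, 0.1400, 0.2600, 0.1900, 0.2000], E[r] = 1.2300, γ^t·E[r] = 0.984000, running G = 1.084000
t=2: π = [0.2050, 0.1400, 0.2660, 0.1950, 0.1940], E[r] = 1.2310, γ^t·E[r] = 0.787840, running G = 1.871840
t=3: π = [0.2055, 0.1406, 0.2666, 0.1945, 0.1928], E[r] = 1.2381, γ^t·E[r] = 0.633907, running G = 2.505747
t=4: π = [0.2054, 0.1407, 0.2667, 0.1946, 0.1926], E[r] = 1.2377, γ^t·E[r] = 0.506958, running G = 3.012705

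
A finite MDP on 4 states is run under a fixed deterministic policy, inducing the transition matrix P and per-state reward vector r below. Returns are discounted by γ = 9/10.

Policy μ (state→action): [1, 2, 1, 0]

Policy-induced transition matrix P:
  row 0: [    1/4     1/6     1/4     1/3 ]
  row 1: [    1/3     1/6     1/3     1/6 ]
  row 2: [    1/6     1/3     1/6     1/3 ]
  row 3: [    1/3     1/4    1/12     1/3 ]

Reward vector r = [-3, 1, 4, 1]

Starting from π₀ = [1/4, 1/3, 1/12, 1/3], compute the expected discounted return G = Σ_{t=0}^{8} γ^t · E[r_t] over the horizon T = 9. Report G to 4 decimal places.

t=0: π = [0.2500, 0.3333, 0.0833, 0.3333], E[r] = 0.2500, γ^t·E[r] = 0.250000, running G = 0.250000
t=1: π = [0.2986, 0.2083, 0.2153, 0.2778], E[r] = 0.4514, γ^t·E[r] = 0.406250, running G = 0.656250
t=2: π = [0.2726, 0.2257, 0.2031, 0.2986], E[r] = 0.5191, γ^t·E[r] = 0.420469, running G = 1.076719
t=3: π = [0.2768, 0.2254, 0.2021, 0.2957], E[r] = 0.4993, γ^t·E[r] = 0.363973, running G = 1.440691
t=4: π = [0.2766, 0.2250, 0.2027, 0.2958], E[r] = 0.5016, γ^t·E[r] = 0.329118, running G = 1.769809
t=5: π = [0.2765, 0.2251, 0.2026, 0.2958], E[r] = 0.5017, γ^t·E[r] = 0.296229, running G = 2.066038
t=6: π = [0.2765, 0.2251, 0.2026, 0.2958], E[r] = 0.5016, γ^t·E[r] = 0.266568, running G = 2.332606
t=7: π = [0.2765, 0.2251, 0.2026, 0.2958], E[r] = 0.5016, γ^t·E[r] = 0.239918, running G = 2.572524
t=8: π = [0.2765, 0.2251, 0.2026, 0.2958], E[r] = 0.5016, γ^t·E[r] = 0.215926, running G = 2.788450

G = 2.7885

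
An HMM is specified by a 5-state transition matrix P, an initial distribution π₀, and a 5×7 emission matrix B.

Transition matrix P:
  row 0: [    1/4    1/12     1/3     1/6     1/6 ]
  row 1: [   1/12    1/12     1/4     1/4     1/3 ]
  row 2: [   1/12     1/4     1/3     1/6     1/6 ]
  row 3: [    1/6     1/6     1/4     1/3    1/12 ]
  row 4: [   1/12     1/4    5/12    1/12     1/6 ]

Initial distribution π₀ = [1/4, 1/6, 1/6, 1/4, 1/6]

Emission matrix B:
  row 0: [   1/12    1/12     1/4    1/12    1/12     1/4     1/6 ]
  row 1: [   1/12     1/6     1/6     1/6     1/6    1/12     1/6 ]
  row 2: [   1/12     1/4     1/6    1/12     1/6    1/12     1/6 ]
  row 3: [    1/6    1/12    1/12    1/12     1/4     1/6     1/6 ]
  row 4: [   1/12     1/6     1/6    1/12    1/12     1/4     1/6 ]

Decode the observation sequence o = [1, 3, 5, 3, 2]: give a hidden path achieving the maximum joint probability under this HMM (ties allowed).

t=0: δ = [2.083e-02, 2.778e-02, 4.167e-02, 2.083e-02, 2.778e-02]  (obs o_0=1)
t=1: δ = [4.340e-04, 1.736e-03, 1.157e-03, 5.787e-04, 7.716e-04]  ψ = [0, 2, 2, 1, 1]  (obs o_1=3)
t=2: δ = [3.617e-05, 2.411e-05, 3.617e-05, 7.234e-05, 1.447e-04]  ψ = [1, 2, 1, 1, 1]  (obs o_2=5)
t=3: δ = [1.005e-06, 6.028e-06, 5.023e-06, 2.009e-06, 2.009e-06]  ψ = [3, 4, 4, 3, 4]  (obs o_3=3)
t=4: δ = [1.256e-07, 2.093e-07, 2.791e-07, 1.256e-07, 3.349e-07]  ψ = [1, 2, 2, 1, 1]  (obs o_4=2)
backtrack: best end state = 4; path = [2, 1, 4, 1, 4]

path = [2, 1, 4, 1, 4]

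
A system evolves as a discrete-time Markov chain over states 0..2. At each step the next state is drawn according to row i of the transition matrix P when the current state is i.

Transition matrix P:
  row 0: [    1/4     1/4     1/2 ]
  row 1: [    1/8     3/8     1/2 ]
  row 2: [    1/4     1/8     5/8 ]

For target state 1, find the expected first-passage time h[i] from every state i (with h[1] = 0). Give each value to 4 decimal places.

h = [5.6000, 0.0000, 6.4000]

First-step conditioning: h[1] = 0; for i ≠ 1, h[i] = 1 + Σ_k P[i][k]·h[k].
  h[0] = 1 + 1/4·h[0] + 1/2·h[2]
  h[2] = 1 + 1/4·h[0] + 5/8·h[2]
Solving the 2×2 linear system over states ≠ 1 gives exactly h = [28/5, 0, 32/5] (h[1] = 0 is the target).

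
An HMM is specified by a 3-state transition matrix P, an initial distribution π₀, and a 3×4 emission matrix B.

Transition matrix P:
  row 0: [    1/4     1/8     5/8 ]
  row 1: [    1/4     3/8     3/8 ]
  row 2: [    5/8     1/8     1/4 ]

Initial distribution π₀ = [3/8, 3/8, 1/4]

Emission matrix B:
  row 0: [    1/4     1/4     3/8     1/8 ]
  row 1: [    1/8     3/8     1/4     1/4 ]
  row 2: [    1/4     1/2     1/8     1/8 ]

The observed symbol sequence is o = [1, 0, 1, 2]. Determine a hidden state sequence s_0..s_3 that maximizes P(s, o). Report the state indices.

path = [2, 0, 2, 0]

t=0: δ = [9.375e-02, 1.406e-01, 1.250e-01]  (obs o_0=1)
t=1: δ = [1.953e-02, 6.592e-03, 1.465e-02]  ψ = [2, 1, 0]  (obs o_1=0)
t=2: δ = [2.289e-03, 9.270e-04, 6.104e-03]  ψ = [2, 1, 0]  (obs o_2=1)
t=3: δ = [1.431e-03, 1.907e-04, 1.907e-04]  ψ = [2, 2, 2]  (obs o_3=2)
backtrack: best end state = 0; path = [2, 0, 2, 0]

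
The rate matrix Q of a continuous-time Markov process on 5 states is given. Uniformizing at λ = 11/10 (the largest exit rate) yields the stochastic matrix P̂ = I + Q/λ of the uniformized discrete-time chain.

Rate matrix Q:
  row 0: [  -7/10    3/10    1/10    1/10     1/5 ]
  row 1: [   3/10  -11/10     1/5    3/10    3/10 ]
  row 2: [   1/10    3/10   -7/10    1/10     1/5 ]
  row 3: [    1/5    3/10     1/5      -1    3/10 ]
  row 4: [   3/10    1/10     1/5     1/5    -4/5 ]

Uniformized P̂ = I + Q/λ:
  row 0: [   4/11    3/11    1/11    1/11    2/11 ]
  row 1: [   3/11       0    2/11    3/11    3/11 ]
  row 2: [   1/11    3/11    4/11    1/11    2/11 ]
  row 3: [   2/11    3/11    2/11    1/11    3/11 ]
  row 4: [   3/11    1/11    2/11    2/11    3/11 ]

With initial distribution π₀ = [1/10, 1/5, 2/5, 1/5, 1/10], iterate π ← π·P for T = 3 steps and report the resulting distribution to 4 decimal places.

t=0: π = [0.1000, 0.2000, 0.4000, 0.2000, 0.1000]
t=1: π = [0.1909, 0.2000, 0.2455, 0.1364, 0.2273]
t=2: π = [0.2331, 0.1769, 0.2091, 0.1479, 0.2331]
t=3: π = [0.2424, 0.1821, 0.1986, 0.1443, 0.2325]

π = [0.2424, 0.1821, 0.1986, 0.1443, 0.2325]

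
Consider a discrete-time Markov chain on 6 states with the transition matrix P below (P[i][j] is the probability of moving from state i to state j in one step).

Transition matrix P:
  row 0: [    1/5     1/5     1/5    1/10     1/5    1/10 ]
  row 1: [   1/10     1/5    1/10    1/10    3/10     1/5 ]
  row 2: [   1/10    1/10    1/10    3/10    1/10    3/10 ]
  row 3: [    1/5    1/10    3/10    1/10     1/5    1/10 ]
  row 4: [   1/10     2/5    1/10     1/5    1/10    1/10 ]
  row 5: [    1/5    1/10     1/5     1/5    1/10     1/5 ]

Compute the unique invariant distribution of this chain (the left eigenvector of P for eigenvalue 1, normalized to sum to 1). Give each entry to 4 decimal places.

π = [0.1483, 0.1837, 0.1650, 0.1666, 0.1682, 0.1682]

Balance equations π_j = Σ_i π_i·P[i][j]:
  π_0 = 1/5·π_0 + 1/10·π_1 + 1/10·π_2 + 1/5·π_3 + 1/10·π_4 + 1/5·π_5
  π_1 = 1/5·π_0 + 1/5·π_1 + 1/10·π_2 + 1/10·π_3 + 2/5·π_4 + 1/10·π_5
  π_2 = 1/5·π_0 + 1/10·π_1 + 1/10·π_2 + 3/10·π_3 + 1/10·π_4 + 1/5·π_5
  π_3 = 1/10·π_0 + 1/10·π_1 + 3/10·π_2 + 1/10·π_3 + 1/5·π_4 + 1/5·π_5
  π_4 = 1/5·π_0 + 3/10·π_1 + 1/10·π_2 + 1/5·π_3 + 1/10·π_4 + 1/10·π_5
  normalize: π_0 + π_1 + π_2 + π_3 + π_4 + π_5 = 1
Solving the linear system gives exactly π = [15371/103639, 19035/103639, 17098/103639, 17270/103639, 17435/103639, 17430/103639].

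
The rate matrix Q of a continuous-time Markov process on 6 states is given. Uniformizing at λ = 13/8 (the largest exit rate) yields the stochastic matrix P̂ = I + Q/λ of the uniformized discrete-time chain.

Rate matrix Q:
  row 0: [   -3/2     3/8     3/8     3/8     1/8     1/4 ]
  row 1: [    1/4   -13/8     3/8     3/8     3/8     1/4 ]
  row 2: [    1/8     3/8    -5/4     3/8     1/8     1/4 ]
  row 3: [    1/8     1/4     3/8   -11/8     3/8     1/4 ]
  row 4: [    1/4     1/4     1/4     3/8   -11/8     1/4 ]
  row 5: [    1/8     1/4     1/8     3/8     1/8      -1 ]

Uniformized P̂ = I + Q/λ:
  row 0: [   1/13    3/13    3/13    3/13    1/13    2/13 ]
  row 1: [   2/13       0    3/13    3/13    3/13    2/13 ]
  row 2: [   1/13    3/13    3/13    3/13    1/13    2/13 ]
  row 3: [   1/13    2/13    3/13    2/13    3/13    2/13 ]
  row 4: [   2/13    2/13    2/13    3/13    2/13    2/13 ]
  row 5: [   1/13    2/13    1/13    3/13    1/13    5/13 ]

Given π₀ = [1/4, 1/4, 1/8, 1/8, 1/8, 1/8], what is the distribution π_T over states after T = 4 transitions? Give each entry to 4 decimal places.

t=0: π = [0.2500, 0.2500, 0.1250, 0.1250, 0.1250, 0.1250]
t=1: π = [0.1058, 0.1442, 0.2019, 0.2212, 0.1442, 0.1827]
t=2: π = [0.0991, 0.1553, 0.1916, 0.2138, 0.1442, 0.1960]
t=3: π = [0.1000, 0.1523, 0.1895, 0.2143, 0.1448, 0.1991]
t=4: π = [0.0998, 0.1527, 0.1890, 0.2143, 0.1445, 0.1998]

π = [0.0998, 0.1527, 0.1890, 0.2143, 0.1445, 0.1998]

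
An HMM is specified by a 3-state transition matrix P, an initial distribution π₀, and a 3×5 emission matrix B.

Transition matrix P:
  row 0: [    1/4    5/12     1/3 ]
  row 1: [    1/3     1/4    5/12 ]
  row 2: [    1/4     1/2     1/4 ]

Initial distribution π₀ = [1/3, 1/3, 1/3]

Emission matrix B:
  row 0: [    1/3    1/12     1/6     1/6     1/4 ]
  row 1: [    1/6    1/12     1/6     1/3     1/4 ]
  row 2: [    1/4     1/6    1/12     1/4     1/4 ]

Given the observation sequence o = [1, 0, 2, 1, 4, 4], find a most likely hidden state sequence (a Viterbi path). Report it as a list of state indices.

path = [2, 0, 1, 2, 1, 2]

t=0: δ = [2.778e-02, 2.778e-02, 5.556e-02]  (obs o_0=1)
t=1: δ = [4.630e-03, 4.630e-03, 3.472e-03]  ψ = [2, 2, 2]  (obs o_1=0)
t=2: δ = [2.572e-04, 3.215e-04, 1.608e-04]  ψ = [1, 0, 1]  (obs o_2=2)
t=3: δ = [8.931e-06, 8.931e-06, 2.233e-05]  ψ = [1, 0, 1]  (obs o_3=1)
t=4: δ = [1.395e-06, 2.791e-06, 1.395e-06]  ψ = [2, 2, 2]  (obs o_4=4)
t=5: δ = [2.326e-07, 1.744e-07, 2.907e-07]  ψ = [1, 1, 1]  (obs o_5=4)
backtrack: best end state = 2; path = [2, 0, 1, 2, 1, 2]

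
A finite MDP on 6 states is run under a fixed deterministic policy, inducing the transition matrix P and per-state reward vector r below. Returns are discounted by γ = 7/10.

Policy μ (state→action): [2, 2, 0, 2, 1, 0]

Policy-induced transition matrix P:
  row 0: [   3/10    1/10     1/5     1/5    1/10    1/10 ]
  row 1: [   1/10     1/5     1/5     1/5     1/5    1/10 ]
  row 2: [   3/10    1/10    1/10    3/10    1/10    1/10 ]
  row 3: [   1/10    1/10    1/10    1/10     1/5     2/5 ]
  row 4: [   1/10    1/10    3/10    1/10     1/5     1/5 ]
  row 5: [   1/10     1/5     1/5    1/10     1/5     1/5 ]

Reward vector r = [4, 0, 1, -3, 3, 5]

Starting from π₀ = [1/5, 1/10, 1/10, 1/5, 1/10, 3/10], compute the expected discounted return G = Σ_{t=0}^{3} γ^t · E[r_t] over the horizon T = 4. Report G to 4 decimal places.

t=0: π = [0.2000, 0.1000, 0.1000, 0.2000, 0.1000, 0.3000], E[r] = 2.1000, γ^t·E[r] = 2.100000, running G = 2.100000
t=1: π = [0.1600, 0.1400, 0.1800, 0.1500, 0.1700, 0.2000], E[r] = 1.8800, γ^t·E[r] = 1.316000, running G = 3.416000
t=2: π = [0.1680, 0.1340, 0.1840, 0.1660, 0.1660, 0.1820], E[r] = 1.7660, γ^t·E[r] = 0.865340, running G = 4.281340
t=3: π = [0.1704, 0.1316, 0.1816, 0.1670, 0.1648, 0.1846], E[r] = 1.7796, γ^t·E[r] = 0.610403, running G = 4.891743

G = 4.8917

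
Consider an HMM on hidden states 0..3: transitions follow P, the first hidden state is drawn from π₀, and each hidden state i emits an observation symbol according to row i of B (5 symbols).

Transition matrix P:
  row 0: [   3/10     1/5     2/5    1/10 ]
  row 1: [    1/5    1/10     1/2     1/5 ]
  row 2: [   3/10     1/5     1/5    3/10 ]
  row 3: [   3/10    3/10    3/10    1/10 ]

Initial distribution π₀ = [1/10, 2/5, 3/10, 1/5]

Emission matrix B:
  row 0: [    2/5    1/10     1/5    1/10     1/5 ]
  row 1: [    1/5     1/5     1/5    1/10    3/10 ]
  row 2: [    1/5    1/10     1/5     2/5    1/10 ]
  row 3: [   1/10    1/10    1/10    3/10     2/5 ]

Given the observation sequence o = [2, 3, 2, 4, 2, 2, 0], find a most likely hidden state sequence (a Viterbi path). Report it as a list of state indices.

path = [1, 2, 2, 3, 1, 2, 0]

t=0: δ = [2.000e-02, 8.000e-02, 6.000e-02, 2.000e-02]  (obs o_0=2)
t=1: δ = [1.800e-03, 1.200e-03, 1.600e-02, 5.400e-03]  ψ = [2, 2, 1, 2]  (obs o_1=3)
t=2: δ = [9.600e-04, 6.400e-04, 6.400e-04, 4.800e-04]  ψ = [2, 2, 2, 2]  (obs o_2=2)
t=3: δ = [5.760e-05, 5.760e-05, 3.840e-05, 7.680e-05]  ψ = [0, 0, 0, 2]  (obs o_3=4)
t=4: δ = [4.608e-06, 4.608e-06, 5.760e-06, 1.152e-06]  ψ = [3, 3, 1, 1]  (obs o_4=2)
t=5: δ = [3.456e-07, 2.304e-07, 4.608e-07, 1.728e-07]  ψ = [2, 2, 1, 2]  (obs o_5=2)
t=6: δ = [5.530e-08, 1.843e-08, 2.765e-08, 1.382e-08]  ψ = [2, 2, 0, 2]  (obs o_6=0)
backtrack: best end state = 0; path = [1, 2, 2, 3, 1, 2, 0]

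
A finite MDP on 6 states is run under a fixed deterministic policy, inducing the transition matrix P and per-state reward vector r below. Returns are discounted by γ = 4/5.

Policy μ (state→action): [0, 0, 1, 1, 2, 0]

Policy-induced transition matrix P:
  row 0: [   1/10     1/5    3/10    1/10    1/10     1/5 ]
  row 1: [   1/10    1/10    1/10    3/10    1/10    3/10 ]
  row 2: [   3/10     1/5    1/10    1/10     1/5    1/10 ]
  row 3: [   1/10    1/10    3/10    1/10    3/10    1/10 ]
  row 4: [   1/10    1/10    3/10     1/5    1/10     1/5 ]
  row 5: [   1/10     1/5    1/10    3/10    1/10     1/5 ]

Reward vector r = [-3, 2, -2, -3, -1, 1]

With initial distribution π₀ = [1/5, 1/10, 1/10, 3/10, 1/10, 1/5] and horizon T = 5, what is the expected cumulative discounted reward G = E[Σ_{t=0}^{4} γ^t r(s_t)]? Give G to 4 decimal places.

t=0: π = [0.2000, 0.1000, 0.1000, 0.3000, 0.1000, 0.2000], E[r] = -1.4000, γ^t·E[r] = -1.400000, running G = -1.400000
t=1: π = [0.1200, 0.1500, 0.2200, 0.1700, 0.1700, 0.1700], E[r] = -1.0100, γ^t·E[r] = -0.808000, running G = -2.208000
t=2: π = [0.1440, 0.1510, 0.1920, 0.1810, 0.1560, 0.1760], E[r] = -1.0370, γ^t·E[r] = -0.663680, running G = -2.871680
t=3: π = [0.1384, 0.1512, 0.1962, 0.1810, 0.1554, 0.1778], E[r] = -1.0258, γ^t·E[r] = -0.525210, running G = -3.396890
t=4: π = [0.1392, 0.1512, 0.1950, 0.1813, 0.1558, 0.1774], E[r] = -1.0276, γ^t·E[r] = -0.420905, running G = -3.817795

G = -3.8178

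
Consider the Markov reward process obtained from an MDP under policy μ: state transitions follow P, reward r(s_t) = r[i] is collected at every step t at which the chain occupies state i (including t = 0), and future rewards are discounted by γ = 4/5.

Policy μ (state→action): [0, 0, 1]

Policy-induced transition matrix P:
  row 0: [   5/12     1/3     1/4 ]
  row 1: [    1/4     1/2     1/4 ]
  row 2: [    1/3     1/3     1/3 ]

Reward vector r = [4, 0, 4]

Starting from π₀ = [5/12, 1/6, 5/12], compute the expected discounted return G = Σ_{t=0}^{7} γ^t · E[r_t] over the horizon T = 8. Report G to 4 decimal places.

G = 11.0637

t=0: π = [0.4167, 0.1667, 0.4167], E[r] = 3.3333, γ^t·E[r] = 3.333333, running G = 3.333333
t=1: π = [0.3542, 0.3611, 0.2847], E[r] = 2.5556, γ^t·E[r] = 2.044444, running G = 5.377778
t=2: π = [0.3328, 0.3935, 0.2737], E[r] = 2.4259, γ^t·E[r] = 1.552593, running G = 6.930370
t=3: π = [0.3283, 0.3989, 0.2728], E[r] = 2.4043, γ^t·E[r] = 1.231012, running G = 8.161383
t=4: π = [0.3274, 0.3998, 0.2727], E[r] = 2.4007, γ^t·E[r] = 0.983335, running G = 9.144718
t=5: π = [0.3273, 0.4000, 0.2727], E[r] = 2.4001, γ^t·E[r] = 0.786471, running G = 9.931189
t=6: π = [0.3273, 0.4000, 0.2727], E[r] = 2.4000, γ^t·E[r] = 0.629151, running G = 10.560340
t=7: π = [0.3273, 0.4000, 0.2727], E[r] = 2.4000, γ^t·E[r] = 0.503317, running G = 11.063657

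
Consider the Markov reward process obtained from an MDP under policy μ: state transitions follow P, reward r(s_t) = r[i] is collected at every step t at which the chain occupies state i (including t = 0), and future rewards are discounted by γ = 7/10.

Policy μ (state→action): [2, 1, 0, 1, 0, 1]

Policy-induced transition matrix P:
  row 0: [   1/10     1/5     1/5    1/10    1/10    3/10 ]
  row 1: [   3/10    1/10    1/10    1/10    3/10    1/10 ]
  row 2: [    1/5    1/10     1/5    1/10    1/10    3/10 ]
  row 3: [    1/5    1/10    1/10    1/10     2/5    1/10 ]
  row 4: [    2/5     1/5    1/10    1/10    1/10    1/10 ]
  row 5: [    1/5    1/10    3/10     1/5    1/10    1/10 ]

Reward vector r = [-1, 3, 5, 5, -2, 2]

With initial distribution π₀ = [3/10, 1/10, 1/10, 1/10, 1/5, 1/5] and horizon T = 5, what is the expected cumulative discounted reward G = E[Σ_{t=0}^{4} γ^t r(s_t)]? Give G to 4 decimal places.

t=0: π = [0.3000, 0.1000, 0.1000, 0.1000, 0.2000, 0.2000], E[r] = 1.0000, γ^t·E[r] = 1.000000, running G = 1.000000
t=1: π = [0.2200, 0.1500, 0.1800, 0.1200, 0.1500, 0.1800], E[r] = 1.7900, γ^t·E[r] = 1.253000, running G = 2.253000
t=2: π = [0.2230, 0.1370, 0.1760, 0.1180, 0.1660, 0.1800], E[r] = 1.6860, γ^t·E[r] = 0.826140, running G = 3.079140
t=3: π = [0.2246, 0.1389, 0.1759, 0.1180, 0.1628, 0.1798], E[r] = 1.6956, γ^t·E[r] = 0.581591, running G = 3.660731
t=4: π = [0.2240, 0.1387, 0.1760, 0.1180, 0.1632, 0.1801], E[r] = 1.6960, γ^t·E[r] = 0.407214, running G = 4.067945

G = 4.0679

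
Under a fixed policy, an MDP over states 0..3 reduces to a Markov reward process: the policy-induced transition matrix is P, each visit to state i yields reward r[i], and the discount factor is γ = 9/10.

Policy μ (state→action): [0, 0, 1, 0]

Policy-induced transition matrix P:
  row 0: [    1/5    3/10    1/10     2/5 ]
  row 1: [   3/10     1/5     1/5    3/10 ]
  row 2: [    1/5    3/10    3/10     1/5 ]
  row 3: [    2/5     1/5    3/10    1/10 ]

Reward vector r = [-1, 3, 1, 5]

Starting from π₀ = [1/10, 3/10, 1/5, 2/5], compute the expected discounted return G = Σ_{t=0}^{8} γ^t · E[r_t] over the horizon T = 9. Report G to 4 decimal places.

G = 12.8676

t=0: π = [0.1000, 0.3000, 0.2000, 0.4000], E[r] = 3.0000, γ^t·E[r] = 3.000000, running G = 3.000000
t=1: π = [0.3100, 0.2300, 0.2500, 0.2100], E[r] = 1.6800, γ^t·E[r] = 1.512000, running G = 4.512000
t=2: π = [0.2650, 0.2560, 0.2150, 0.2640], E[r] = 2.0380, γ^t·E[r] = 1.650780, running G = 6.162780
t=3: π = [0.2784, 0.2480, 0.2214, 0.2522], E[r] = 1.9480, γ^t·E[r] = 1.420092, running G = 7.582872
t=4: π = [0.2752, 0.2500, 0.2195, 0.2553], E[r] = 1.9705, γ^t·E[r] = 1.292858, running G = 8.875730
t=5: π = [0.2761, 0.2495, 0.2200, 0.2545], E[r] = 1.9649, γ^t·E[r] = 1.160273, running G = 10.036003
t=6: π = [0.2759, 0.2496, 0.2198, 0.2547], E[r] = 1.9663, γ^t·E[r] = 1.044983, running G = 11.080986
t=7: π = [0.2759, 0.2496, 0.2199, 0.2547], E[r] = 1.9660, γ^t·E[r] = 0.940320, running G = 12.021306
t=8: π = [0.2759, 0.2496, 0.2199, 0.2547], E[r] = 1.9661, γ^t·E[r] = 0.846325, running G = 12.867631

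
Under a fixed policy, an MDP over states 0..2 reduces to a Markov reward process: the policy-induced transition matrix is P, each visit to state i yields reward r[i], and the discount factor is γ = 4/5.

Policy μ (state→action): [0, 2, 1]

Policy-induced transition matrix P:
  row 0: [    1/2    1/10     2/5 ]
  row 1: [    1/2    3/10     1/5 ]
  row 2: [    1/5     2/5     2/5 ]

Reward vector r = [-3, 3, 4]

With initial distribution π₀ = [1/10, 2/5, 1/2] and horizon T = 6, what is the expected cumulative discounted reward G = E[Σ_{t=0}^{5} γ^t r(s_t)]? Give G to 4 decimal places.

G = 5.6641

t=0: π = [0.1000, 0.4000, 0.5000], E[r] = 2.9000, γ^t·E[r] = 2.900000, running G = 2.900000
t=1: π = [0.3500, 0.3300, 0.3200], E[r] = 1.2200, γ^t·E[r] = 0.976000, running G = 3.876000
t=2: π = [0.4040, 0.2620, 0.3340], E[r] = 0.9100, γ^t·E[r] = 0.582400, running G = 4.458400
t=3: π = [0.3998, 0.2526, 0.3476], E[r] = 0.9488, γ^t·E[r] = 0.485786, running G = 4.944186
t=4: π = [0.3957, 0.2548, 0.3495], E[r] = 0.9752, γ^t·E[r] = 0.399426, running G = 5.343611
t=5: π = [0.3952, 0.2558, 0.3490], E[r] = 0.9781, γ^t·E[r] = 0.320505, running G = 5.664116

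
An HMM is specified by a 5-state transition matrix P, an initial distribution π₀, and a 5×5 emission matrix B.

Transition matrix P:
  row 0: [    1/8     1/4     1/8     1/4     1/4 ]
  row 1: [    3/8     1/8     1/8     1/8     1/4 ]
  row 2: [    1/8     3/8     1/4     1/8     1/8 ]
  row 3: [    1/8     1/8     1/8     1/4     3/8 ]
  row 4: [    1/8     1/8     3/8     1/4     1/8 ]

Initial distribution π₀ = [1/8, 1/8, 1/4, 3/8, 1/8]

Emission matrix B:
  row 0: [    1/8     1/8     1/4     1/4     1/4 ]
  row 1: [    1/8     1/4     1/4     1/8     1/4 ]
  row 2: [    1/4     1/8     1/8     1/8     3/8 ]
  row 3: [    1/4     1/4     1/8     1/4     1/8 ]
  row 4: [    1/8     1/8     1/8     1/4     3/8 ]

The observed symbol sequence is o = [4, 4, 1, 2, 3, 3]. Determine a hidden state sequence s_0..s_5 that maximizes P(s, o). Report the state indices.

path = [2, 2, 1, 0, 3, 4]

t=0: δ = [3.125e-02, 3.125e-02, 9.375e-02, 4.688e-02, 4.688e-02]  (obs o_0=4)
t=1: δ = [2.930e-03, 8.789e-03, 8.789e-03, 1.465e-03, 6.592e-03]  ψ = [1, 2, 2, 2, 3]  (obs o_1=4)
t=2: δ = [4.120e-04, 8.240e-04, 3.090e-04, 4.120e-04, 2.747e-04]  ψ = [1, 2, 4, 4, 1]  (obs o_2=1)
t=3: δ = [7.725e-05, 2.897e-05, 1.287e-05, 1.287e-05, 2.575e-05]  ψ = [1, 2, 1, 0, 1]  (obs o_3=2)
t=4: δ = [2.716e-06, 2.414e-06, 1.207e-06, 4.828e-06, 4.828e-06]  ψ = [1, 0, 0, 0, 0]  (obs o_4=3)
t=5: δ = [2.263e-07, 8.487e-08, 2.263e-07, 3.017e-07, 4.526e-07]  ψ = [1, 0, 4, 3, 3]  (obs o_5=3)
backtrack: best end state = 4; path = [2, 2, 1, 0, 3, 4]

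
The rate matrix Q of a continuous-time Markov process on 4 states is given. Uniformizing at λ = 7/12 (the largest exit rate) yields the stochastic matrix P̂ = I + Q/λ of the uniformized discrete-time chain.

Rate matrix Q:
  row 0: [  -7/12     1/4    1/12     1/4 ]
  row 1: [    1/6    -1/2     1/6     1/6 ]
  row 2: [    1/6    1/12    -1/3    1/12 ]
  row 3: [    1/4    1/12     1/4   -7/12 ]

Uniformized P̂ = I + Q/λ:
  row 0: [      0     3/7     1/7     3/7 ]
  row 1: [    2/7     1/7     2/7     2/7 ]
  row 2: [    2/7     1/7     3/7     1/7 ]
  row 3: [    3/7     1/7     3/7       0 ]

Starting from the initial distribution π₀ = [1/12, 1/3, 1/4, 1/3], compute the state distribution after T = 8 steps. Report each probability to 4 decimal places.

π = [0.2458, 0.2132, 0.3278, 0.2132]

t=0: π = [0.0833, 0.3333, 0.2500, 0.3333]
t=1: π = [0.3095, 0.1667, 0.3571, 0.1667]
t=2: π = [0.2211, 0.2313, 0.3163, 0.2313]
t=3: π = [0.2556, 0.2060, 0.3324, 0.2060]
t=4: π = [0.2421, 0.2159, 0.3261, 0.2159]
t=5: π = [0.2474, 0.2120, 0.3286, 0.2120]
t=6: π = [0.2453, 0.2135, 0.3276, 0.2135]
t=7: π = [0.2461, 0.2130, 0.3280, 0.2130]
t=8: π = [0.2458, 0.2132, 0.3278, 0.2132]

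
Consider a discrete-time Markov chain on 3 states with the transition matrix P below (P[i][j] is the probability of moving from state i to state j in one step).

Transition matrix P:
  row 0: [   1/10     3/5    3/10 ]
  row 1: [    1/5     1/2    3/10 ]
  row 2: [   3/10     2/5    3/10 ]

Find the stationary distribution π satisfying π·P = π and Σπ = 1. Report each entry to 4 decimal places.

π = [0.2091, 0.4909, 0.3000]

Balance equations π_j = Σ_i π_i·P[i][j]:
  π_0 = 1/10·π_0 + 1/5·π_1 + 3/10·π_2
  π_1 = 3/5·π_0 + 1/2·π_1 + 2/5·π_2
  normalize: π_0 + π_1 + π_2 = 1
Solving the linear system gives exactly π = [23/110, 27/55, 3/10].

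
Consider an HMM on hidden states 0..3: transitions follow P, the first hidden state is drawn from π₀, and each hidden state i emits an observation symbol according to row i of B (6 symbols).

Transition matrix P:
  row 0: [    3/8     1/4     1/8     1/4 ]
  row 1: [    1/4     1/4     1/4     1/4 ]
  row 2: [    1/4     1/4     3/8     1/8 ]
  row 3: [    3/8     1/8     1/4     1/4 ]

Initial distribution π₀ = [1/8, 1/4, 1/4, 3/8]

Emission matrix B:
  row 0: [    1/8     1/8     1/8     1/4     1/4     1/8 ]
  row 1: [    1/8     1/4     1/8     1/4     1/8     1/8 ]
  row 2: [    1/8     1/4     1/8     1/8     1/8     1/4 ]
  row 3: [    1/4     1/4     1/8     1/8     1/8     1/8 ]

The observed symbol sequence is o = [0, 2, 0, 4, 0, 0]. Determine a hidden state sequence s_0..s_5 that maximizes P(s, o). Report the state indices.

path = [3, 0, 3, 0, 3, 3]

t=0: δ = [1.562e-02, 3.125e-02, 3.125e-02, 9.375e-02]  (obs o_0=0)
t=1: δ = [4.395e-03, 1.465e-03, 2.930e-03, 2.930e-03]  ψ = [3, 3, 3, 3]  (obs o_1=2)
t=2: δ = [2.060e-04, 1.373e-04, 1.373e-04, 2.747e-04]  ψ = [0, 0, 2, 0]  (obs o_2=0)
t=3: δ = [2.575e-05, 6.437e-06, 8.583e-06, 8.583e-06]  ψ = [3, 0, 3, 3]  (obs o_3=4)
t=4: δ = [1.207e-06, 8.047e-07, 4.023e-07, 1.609e-06]  ψ = [0, 0, 0, 0]  (obs o_4=0)
t=5: δ = [7.544e-08, 3.772e-08, 5.029e-08, 1.006e-07]  ψ = [3, 0, 3, 3]  (obs o_5=0)
backtrack: best end state = 3; path = [3, 0, 3, 0, 3, 3]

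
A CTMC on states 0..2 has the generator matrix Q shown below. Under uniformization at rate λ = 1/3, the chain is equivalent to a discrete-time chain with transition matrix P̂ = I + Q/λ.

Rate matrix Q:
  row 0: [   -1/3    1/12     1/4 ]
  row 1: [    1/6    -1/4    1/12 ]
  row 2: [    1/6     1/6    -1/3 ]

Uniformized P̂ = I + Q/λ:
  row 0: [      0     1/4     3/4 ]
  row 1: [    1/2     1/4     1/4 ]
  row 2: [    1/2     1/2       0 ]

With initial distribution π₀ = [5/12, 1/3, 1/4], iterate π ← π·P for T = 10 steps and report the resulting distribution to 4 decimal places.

t=0: π = [0.4167, 0.3333, 0.2500]
t=1: π = [0.2917, 0.3125, 0.3958]
t=2: π = [0.3542, 0.3490, 0.2969]
t=3: π = [0.3229, 0.3242, 0.3529]
t=4: π = [0.3385, 0.3382, 0.3232]
t=5: π = [0.3307, 0.3308, 0.3385]
t=6: π = [0.3346, 0.3346, 0.3307]
t=7: π = [0.3327, 0.3327, 0.3346]
t=8: π = [0.3337, 0.3337, 0.3327]
t=9: π = [0.3332, 0.3332, 0.3337]
t=10: π = [0.3334, 0.3334, 0.3332]

π = [0.3334, 0.3334, 0.3332]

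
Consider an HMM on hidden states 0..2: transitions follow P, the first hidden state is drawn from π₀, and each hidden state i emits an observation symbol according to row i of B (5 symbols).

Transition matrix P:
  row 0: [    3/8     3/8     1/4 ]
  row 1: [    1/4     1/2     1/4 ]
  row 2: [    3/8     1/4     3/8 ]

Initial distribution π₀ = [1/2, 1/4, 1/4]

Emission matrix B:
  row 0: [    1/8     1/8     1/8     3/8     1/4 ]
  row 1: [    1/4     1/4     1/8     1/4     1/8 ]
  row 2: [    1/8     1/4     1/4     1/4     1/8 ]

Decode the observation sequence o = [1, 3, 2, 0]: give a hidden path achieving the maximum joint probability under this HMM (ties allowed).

t=0: δ = [6.250e-02, 6.250e-02, 6.250e-02]  (obs o_0=1)
t=1: δ = [8.789e-03, 7.812e-03, 5.859e-03]  ψ = [0, 1, 2]  (obs o_1=3)
t=2: δ = [4.120e-04, 4.883e-04, 5.493e-04]  ψ = [0, 1, 0]  (obs o_2=2)
t=3: δ = [2.575e-05, 6.104e-05, 2.575e-05]  ψ = [2, 1, 2]  (obs o_3=0)
backtrack: best end state = 1; path = [1, 1, 1, 1]

path = [1, 1, 1, 1]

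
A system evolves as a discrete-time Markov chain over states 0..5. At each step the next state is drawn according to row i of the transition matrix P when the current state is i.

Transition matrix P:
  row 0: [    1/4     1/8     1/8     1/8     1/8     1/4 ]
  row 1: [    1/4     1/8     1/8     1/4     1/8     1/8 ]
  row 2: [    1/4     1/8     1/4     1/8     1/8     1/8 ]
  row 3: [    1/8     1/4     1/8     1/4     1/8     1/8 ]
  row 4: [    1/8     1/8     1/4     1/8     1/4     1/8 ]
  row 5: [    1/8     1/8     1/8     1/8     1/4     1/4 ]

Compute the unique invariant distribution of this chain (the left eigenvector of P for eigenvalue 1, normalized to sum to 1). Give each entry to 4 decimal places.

Balance equations π_j = Σ_i π_i·P[i][j]:
  π_0 = 1/4·π_0 + 1/4·π_1 + 1/4·π_2 + 1/8·π_3 + 1/8·π_4 + 1/8·π_5
  π_1 = 1/8·π_0 + 1/8·π_1 + 1/8·π_2 + 1/4·π_3 + 1/8·π_4 + 1/8·π_5
  π_2 = 1/8·π_0 + 1/8·π_1 + 1/4·π_2 + 1/8·π_3 + 1/4·π_4 + 1/8·π_5
  π_3 = 1/8·π_0 + 1/4·π_1 + 1/8·π_2 + 1/4·π_3 + 1/8·π_4 + 1/8·π_5
  π_4 = 1/8·π_0 + 1/8·π_1 + 1/8·π_2 + 1/8·π_3 + 1/4·π_4 + 1/4·π_5
  normalize: π_0 + π_1 + π_2 + π_3 + π_4 + π_5 = 1
Solving the linear system gives exactly π = [1031/5500, 8/55, 917/5500, 9/55, 919/5500, 933/5500].

π = [0.1875, 0.1455, 0.1667, 0.1636, 0.1671, 0.1696]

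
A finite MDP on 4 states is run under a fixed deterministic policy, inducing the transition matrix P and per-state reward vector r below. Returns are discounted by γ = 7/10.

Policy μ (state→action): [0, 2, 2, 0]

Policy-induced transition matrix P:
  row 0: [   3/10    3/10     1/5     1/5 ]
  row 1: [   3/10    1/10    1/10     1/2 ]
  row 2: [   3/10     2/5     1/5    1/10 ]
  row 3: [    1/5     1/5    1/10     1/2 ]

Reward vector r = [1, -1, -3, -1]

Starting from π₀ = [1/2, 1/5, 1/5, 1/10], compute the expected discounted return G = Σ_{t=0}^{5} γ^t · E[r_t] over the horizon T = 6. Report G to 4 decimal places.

G = -1.8633

t=0: π = [0.5000, 0.2000, 0.2000, 0.1000], E[r] = -0.4000, γ^t·E[r] = -0.400000, running G = -0.400000
t=1: π = [0.2900, 0.2700, 0.1700, 0.2700], E[r] = -0.7600, γ^t·E[r] = -0.532000, running G = -0.932000
t=2: π = [0.2730, 0.2360, 0.1460, 0.3450], E[r] = -0.7460, γ^t·E[r] = -0.365540, running G = -1.297540
t=3: π = [0.2655, 0.2329, 0.1419, 0.3597], E[r] = -0.7528, γ^t·E[r] = -0.258210, running G = -1.555750
t=4: π = [0.2640, 0.2316, 0.1407, 0.3636], E[r] = -0.7534, γ^t·E[r] = -0.180896, running G = -1.736647
t=5: π = [0.2636, 0.2314, 0.1405, 0.3645], E[r] = -0.7537, γ^t·E[r] = -0.126670, running G = -1.863316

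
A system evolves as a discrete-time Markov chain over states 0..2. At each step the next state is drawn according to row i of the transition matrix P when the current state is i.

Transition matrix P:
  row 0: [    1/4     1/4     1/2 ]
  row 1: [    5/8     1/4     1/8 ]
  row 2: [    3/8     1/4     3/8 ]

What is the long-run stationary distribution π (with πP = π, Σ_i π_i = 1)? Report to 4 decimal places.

π = [0.3889, 0.2500, 0.3611]

Balance equations π_j = Σ_i π_i·P[i][j]:
  π_0 = 1/4·π_0 + 5/8·π_1 + 3/8·π_2
  π_1 = 1/4·π_0 + 1/4·π_1 + 1/4·π_2
  normalize: π_0 + π_1 + π_2 = 1
Solving the linear system gives exactly π = [7/18, 1/4, 13/36].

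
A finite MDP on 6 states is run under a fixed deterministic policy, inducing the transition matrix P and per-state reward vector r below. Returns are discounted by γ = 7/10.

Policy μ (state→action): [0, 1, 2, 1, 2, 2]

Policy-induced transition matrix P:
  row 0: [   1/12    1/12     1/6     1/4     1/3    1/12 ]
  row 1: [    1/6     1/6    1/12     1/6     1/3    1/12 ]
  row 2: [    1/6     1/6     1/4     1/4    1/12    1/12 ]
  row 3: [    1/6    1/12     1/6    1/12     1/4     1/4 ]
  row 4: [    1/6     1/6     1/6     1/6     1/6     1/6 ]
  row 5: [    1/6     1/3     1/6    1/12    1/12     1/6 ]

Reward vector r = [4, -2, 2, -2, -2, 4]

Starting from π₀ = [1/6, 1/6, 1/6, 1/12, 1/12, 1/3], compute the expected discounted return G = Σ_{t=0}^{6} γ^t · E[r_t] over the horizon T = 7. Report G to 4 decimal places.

G = 2.5010

t=0: π = [0.1667, 0.1667, 0.1667, 0.0833, 0.0833, 0.3333], E[r] = 1.6667, γ^t·E[r] = 1.666667, running G = 1.666667
t=1: π = [0.1528, 0.2014, 0.1667, 0.1597, 0.1875, 0.1319], E[r] = 0.3750, γ^t·E[r] = 0.262500, running G = 1.929167
t=2: π = [0.1539, 0.1626, 0.1638, 0.1690, 0.2141, 0.1366], E[r] = 0.3981, γ^t·E[r] = 0.195093, running G = 2.124259
t=3: π = [0.1538, 0.1625, 0.1668, 0.1677, 0.2085, 0.1407], E[r] = 0.4344, γ^t·E[r] = 0.149004, running G = 2.273263
t=4: π = [0.1538, 0.1633, 0.1670, 0.1677, 0.2077, 0.1404], E[r] = 0.4334, γ^t·E[r] = 0.104069, running G = 2.377332
t=5: π = [0.1538, 0.1633, 0.1670, 0.1677, 0.2079, 0.1403], E[r] = 0.4327, γ^t·E[r] = 0.072727, running G = 2.450059
t=6: π = [0.1538, 0.1633, 0.1670, 0.1677, 0.2079, 0.1403], E[r] = 0.4328, γ^t·E[r] = 0.050919, running G = 2.500978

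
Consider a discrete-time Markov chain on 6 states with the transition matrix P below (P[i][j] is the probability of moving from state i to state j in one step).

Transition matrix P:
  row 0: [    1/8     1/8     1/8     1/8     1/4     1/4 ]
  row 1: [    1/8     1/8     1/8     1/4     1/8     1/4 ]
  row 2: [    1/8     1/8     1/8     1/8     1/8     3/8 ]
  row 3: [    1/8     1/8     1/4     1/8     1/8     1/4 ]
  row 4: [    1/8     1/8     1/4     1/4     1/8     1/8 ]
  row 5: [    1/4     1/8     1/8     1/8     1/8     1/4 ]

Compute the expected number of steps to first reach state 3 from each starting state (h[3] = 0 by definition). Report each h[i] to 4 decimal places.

First-step conditioning: h[3] = 0; for i ≠ 3, h[i] = 1 + Σ_k P[i][k]·h[k].
  h[0] = 1 + 1/8·h[0] + 1/8·h[1] + 1/8·h[2] + 1/4·h[4] + 1/4·h[5]
  h[1] = 1 + 1/8·h[0] + 1/8·h[1] + 1/8·h[2] + 1/8·h[4] + 1/4·h[5]
  h[2] = 1 + 1/8·h[0] + 1/8·h[1] + 1/8·h[2] + 1/8·h[4] + 3/8·h[5]
  h[4] = 1 + 1/8·h[0] + 1/8·h[1] + 1/4·h[2] + 1/8·h[4] + 1/8·h[5]
  h[5] = 1 + 1/4·h[0] + 1/8·h[1] + 1/8·h[2] + 1/8·h[4] + 1/4·h[5]
Solving the 5×5 linear system over states ≠ 3 gives exactly h = [36928/5953, 32824/5953, 37504/5953, 0, 32832/5953, 37440/5953] (h[3] = 0 is the target).

h = [6.2033, 5.5139, 6.3000, 0.0000, 5.5152, 6.2893]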